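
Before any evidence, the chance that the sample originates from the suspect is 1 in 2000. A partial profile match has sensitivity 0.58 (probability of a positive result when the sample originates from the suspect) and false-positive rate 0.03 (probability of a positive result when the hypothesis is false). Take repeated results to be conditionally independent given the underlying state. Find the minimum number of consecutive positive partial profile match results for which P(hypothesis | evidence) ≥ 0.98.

Prior odds = 0.0005/0.9995 = 1/1999.
Likelihood ratio of a positive result = 0.58/0.03 = 58/3.
Target odds: 0.98 ÷ 0.02 = 49.
Require (58/3)ⁿ ≥ 49 ÷ (1/1999) = 97951.
(58/3)³ = 195112/27 falls short of 97951 but (58/3)⁴ = 11316496/81 reaches it, so n = 4.

4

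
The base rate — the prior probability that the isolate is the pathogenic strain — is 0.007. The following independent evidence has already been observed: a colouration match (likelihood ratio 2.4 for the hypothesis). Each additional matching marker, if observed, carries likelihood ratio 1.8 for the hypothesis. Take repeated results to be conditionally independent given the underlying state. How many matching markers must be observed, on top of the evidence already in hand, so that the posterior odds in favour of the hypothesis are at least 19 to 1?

12

Prior odds = 0.007/0.993 = 7/993.
Bayes factor of the evidence already in hand = 2.4.
Odds after that evidence = (7/993) × 2.4 = 28/1655.
Target odds = 19.
Need 1.8ⁿ ≥ 19 ÷ (28/1655) = 31445/28.
1.8¹¹ ≈642.684 falls short of 31445/28 but 1.8¹² ≈1156.83 reaches it, so n = 12.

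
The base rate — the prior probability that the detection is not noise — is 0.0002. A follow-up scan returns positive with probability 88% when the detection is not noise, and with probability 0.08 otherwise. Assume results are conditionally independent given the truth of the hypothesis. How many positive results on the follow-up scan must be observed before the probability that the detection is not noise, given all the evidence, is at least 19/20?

Prior odds = 0.0002/0.9998 = 1/4999.
Likelihood ratio of a positive result = 0.88/0.08 = 11.
Target odds: 0.95 ÷ 0.05 = 19.
Require 11ⁿ ≥ 19 ÷ (1/4999) = 94981.
11⁴ = 14641 falls short of 94981 but 11⁵ = 161051 reaches it, so n = 5.

5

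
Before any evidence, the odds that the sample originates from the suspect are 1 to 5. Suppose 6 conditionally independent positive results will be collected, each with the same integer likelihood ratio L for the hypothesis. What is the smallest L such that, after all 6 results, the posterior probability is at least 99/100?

Prior odds = 0.2.
Target odds = 0.99/0.01 = 99.
Need L⁶ ≥ 99 ÷ 0.2 = 495.
2⁶ = 64 < 495 ≤ 729 = 3⁶, so L = 3.

3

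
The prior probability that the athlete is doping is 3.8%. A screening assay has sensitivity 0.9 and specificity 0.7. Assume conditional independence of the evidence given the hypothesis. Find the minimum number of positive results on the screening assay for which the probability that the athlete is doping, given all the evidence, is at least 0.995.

8

Prior odds = 0.038/0.962 = 19/481.
False-positive rate = 1 − 0.7 = 0.3; likelihood ratio of a positive = 0.9/0.3 = 3.
Target posterior odds = 0.995/0.005 = 199.
Require 3ⁿ ≥ 199 ÷ (19/481) = 95719/19.
3⁷ = 2187 falls short of 95719/19 but 3⁸ = 6561 reaches it, so n = 8.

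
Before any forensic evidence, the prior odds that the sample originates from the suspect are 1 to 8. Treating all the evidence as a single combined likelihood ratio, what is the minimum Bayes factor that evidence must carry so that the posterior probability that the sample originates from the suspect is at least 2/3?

16

Prior odds = 0.125.
Target odds = (2/3)/(1/3) = 2.
Required Bayes factor = 2 ÷ 0.125 = 16.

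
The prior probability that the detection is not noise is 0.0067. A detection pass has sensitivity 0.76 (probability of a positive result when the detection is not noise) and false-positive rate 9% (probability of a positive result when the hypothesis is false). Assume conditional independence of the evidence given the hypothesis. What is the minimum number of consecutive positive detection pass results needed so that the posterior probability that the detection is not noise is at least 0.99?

5

Prior odds: 0.0067 ÷ 0.9933 = 67/9933.
Likelihood ratio of a positive result = 0.76/0.09 = 76/9.
Target posterior odds = 0.99/0.01 = 99.
Need (67/9933) × (76/9)ⁿ ≥ 99, i.e. (76/9)ⁿ ≥ 983367/67.
(76/9)⁴ = 33362176/6561 falls short of 983367/67 but (76/9)⁵ ≈42939.3 reaches it, so n = 5.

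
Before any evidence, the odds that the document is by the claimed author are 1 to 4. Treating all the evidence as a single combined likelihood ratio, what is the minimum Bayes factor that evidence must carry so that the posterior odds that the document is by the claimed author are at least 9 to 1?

36

Prior odds = 0.25.
Target odds = 9.
Required Bayes factor = 9 ÷ 0.25 = 36.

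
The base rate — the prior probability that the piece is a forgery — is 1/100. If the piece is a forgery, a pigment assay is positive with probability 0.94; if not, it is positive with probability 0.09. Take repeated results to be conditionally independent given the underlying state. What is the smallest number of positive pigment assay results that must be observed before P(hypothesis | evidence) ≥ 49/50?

Prior odds = 0.01/0.99 = 1/99.
Likelihood ratio of a positive = 0.94/0.09 = 94/9.
Target posterior odds = 0.98/0.02 = 49.
Require (94/9)ⁿ ≥ 49 ÷ (1/99) = 4851.
(94/9)³ = 830584/729 falls short of 4851 but (94/9)⁴ = 78074896/6561 reaches it, so n = 4.

4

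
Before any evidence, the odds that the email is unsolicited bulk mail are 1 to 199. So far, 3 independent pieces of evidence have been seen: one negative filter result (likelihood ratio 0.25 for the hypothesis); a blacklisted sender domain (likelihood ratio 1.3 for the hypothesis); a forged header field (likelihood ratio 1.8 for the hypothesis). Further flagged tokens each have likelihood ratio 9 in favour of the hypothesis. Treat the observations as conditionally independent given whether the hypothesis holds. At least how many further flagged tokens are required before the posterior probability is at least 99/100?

5

Prior odds = 1/199.
Combined Bayes factor of the evidence already in hand = 0.25 × 1.3 × 1.8 = 0.585.
Odds after that evidence = (1/199) × 0.585 = 117/39800.
Target odds = 0.99/0.01 = 99.
Need 9ⁿ ≥ 99 ÷ (117/39800) = 437800/13.
9⁴ = 6561 falls short of 437800/13 but 9⁵ = 59049 reaches it, so n = 5.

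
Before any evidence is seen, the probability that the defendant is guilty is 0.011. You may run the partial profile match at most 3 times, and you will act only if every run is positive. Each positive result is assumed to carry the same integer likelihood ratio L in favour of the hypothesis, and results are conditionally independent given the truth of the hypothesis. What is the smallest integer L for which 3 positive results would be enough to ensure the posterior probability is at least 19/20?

Prior odds = 0.011/0.989 = 11/989.
Target odds = 0.95/0.05 = 19.
Need L³ ≥ 19 ÷ (11/989) = 18791/11.
11³ = 1331 < 18791/11 ≤ 1728 = 12³, so L = 12.

12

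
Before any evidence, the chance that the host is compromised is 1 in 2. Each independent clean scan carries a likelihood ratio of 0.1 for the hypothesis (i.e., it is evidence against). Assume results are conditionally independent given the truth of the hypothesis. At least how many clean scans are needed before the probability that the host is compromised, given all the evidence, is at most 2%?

Prior odds: 0.5 ÷ 0.5 = 1.
Likelihood ratio per clean scan = 0.1.
Target odds: 0.02 ÷ 0.98 = 1/49.
Require 0.1ⁿ ≤ 1/49 ÷ 1 = 1/49.
0.1¹ = 0.1 is still above 1/49 but 0.1² = 0.01 is at or below it, so n = 2.

2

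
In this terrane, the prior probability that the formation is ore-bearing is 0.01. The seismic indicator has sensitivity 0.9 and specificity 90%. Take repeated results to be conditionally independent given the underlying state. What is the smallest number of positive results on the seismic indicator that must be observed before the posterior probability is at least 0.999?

Prior odds: 0.01 ÷ 0.99 = 1/99.
False-positive rate = 1 − 0.9 = 0.1; likelihood ratio of a positive = 0.9/0.1 = 9.
Target posterior odds = 0.999/0.001 = 999.
Require 9ⁿ ≥ 999 ÷ (1/99) = 98901.
9⁵ = 59049 falls short of 98901 but 9⁶ = 531441 reaches it, so n = 6.

6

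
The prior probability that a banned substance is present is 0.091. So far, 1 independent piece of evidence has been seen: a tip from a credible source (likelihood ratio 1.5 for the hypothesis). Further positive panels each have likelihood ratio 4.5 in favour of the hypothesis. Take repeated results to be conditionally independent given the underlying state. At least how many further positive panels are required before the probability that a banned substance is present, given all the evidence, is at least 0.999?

6

Prior odds = 0.091/0.909 = 91/909.
Bayes factor of the evidence already in hand = 1.5.
Odds after that evidence = (91/909) × 1.5 = 91/606.
Target odds = 0.999/0.001 = 999.
Need 4.5ⁿ ≥ 999 ÷ (91/606) = 605394/91.
4.5⁵ = 1845.28125 falls short of 605394/91 but 4.5⁶ = 8303.765625 reaches it, so n = 6.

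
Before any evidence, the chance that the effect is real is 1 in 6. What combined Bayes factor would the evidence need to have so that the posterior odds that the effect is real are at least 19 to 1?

95

Prior odds = (1/6)/(5/6) = 0.2.
Target odds = 19.
Required Bayes factor = 19 ÷ 0.2 = 95.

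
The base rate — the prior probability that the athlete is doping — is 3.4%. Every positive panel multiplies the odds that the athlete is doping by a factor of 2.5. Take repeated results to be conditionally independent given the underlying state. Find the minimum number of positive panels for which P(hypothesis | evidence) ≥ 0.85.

6

Prior odds = 0.034/0.966 = 17/483.
Likelihood ratio per positive panel = 2.5.
Target posterior odds = 0.85/0.15 = 17/3.
Require 2.5ⁿ ≥ 17/3 ÷ (17/483) = 161.
2.5⁵ = 97.65625 falls short of 161 but 2.5⁶ = 244.140625 reaches it, so n = 6.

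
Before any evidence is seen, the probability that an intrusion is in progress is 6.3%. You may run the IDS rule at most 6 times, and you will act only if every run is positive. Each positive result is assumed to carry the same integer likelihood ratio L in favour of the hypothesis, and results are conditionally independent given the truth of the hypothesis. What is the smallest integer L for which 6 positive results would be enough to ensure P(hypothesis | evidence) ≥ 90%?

Prior odds = 0.063/0.937 = 63/937.
Target odds = 0.9/0.1 = 9.
Need L⁶ ≥ 9 ÷ (63/937) = 937/7.
2⁶ = 64 < 937/7 ≤ 729 = 3⁶, so L = 3.

3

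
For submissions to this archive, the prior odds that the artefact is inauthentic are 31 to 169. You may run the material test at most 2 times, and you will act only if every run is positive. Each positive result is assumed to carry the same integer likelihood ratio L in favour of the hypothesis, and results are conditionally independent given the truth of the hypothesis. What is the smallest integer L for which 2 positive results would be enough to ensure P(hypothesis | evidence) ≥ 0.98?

Prior odds = 31/169.
Target odds = 0.98/0.02 = 49.
Need L² ≥ 49 ÷ (31/169) = 8281/31.
16² = 256 < 8281/31 ≤ 289 = 17², so L = 17.

17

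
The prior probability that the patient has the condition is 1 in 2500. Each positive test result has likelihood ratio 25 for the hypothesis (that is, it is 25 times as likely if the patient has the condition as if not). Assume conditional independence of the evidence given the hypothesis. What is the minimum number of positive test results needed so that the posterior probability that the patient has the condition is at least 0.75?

3

Prior odds: 0.0004 ÷ 0.9996 = 1/2499.
Likelihood ratio per positive test result = 25.
Target posterior odds = 0.75/0.25 = 3.
Require 25ⁿ ≥ 3 ÷ (1/2499) = 7497.
25² = 625 falls short of 7497 but 25³ = 15625 reaches it, so n = 3.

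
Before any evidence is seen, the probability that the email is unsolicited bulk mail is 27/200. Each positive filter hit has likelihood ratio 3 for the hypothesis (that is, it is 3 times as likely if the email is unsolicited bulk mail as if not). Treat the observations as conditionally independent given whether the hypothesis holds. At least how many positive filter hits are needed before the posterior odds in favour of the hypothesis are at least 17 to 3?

4

Prior odds = 0.135/0.865 = 27/173.
Likelihood ratio per positive filter hit = 3.
Target odds = 17/3.
Need (27/173) × 3ⁿ ≥ 17/3, i.e. 3ⁿ ≥ 2941/81.
3³ = 27 falls short of 2941/81 but 3⁴ = 81 reaches it, so n = 4.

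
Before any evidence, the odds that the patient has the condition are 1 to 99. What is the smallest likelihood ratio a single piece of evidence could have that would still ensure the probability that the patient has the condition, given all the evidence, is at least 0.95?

Prior odds = 1/99.
Target odds = 0.95/0.05 = 19.
Required Bayes factor = 19 ÷ (1/99) = 1881.

1881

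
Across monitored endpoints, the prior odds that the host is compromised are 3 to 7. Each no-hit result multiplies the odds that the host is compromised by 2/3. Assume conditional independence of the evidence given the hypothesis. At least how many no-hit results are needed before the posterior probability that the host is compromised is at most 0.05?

6

Prior odds = 3/7.
Likelihood ratio per no-hit result = 2/3.
Target posterior odds = 0.05/0.95 = 1/19.
Require (2/3)ⁿ ≤ 1/19 ÷ (3/7) = 7/57.
(2/3)⁵ = 32/243 is still above 7/57 but (2/3)⁶ = 64/729 is at or below it, so n = 6.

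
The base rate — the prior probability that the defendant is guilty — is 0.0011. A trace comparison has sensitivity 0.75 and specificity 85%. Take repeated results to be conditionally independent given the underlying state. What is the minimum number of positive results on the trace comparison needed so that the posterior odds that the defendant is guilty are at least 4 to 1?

Prior odds: 0.0011 ÷ 0.9989 = 11/9989.
False-positive rate = 1 − 0.85 = 0.15; likelihood ratio of a positive = 0.75/0.15 = 5.
Target odds = 4.
Require 5ⁿ ≥ 4 ÷ (11/9989) = 39956/11.
5⁵ = 3125 falls short of 39956/11 but 5⁶ = 15625 reaches it, so n = 6.

6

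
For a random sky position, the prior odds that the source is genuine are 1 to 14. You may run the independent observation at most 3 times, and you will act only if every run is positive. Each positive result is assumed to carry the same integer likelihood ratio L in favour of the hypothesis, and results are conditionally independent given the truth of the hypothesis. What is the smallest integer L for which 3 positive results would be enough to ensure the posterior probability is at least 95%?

7

Prior odds = 1/14.
Target odds = 0.95/0.05 = 19.
Need L³ ≥ 19 ÷ (1/14) = 266.
6³ = 216 < 266 ≤ 343 = 7³, so L = 7.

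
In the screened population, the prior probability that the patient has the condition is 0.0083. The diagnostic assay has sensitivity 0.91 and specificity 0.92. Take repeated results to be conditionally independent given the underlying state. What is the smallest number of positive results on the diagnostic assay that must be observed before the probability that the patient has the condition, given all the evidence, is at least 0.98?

Prior odds: 0.0083 ÷ 0.9917 = 83/9917.
False-positive rate = 1 − 0.92 = 0.08; likelihood ratio of a positive = 0.91/0.08 = 11.375.
Target odds: 0.98 ÷ 0.02 = 49.
Need (83/9917) × 11.375ⁿ ≥ 49, i.e. 11.375ⁿ ≥ 485933/83.
11.375³ = 753571/512 falls short of 485933/83 but 11.375⁴ = 68574961/4096 reaches it, so n = 4.

4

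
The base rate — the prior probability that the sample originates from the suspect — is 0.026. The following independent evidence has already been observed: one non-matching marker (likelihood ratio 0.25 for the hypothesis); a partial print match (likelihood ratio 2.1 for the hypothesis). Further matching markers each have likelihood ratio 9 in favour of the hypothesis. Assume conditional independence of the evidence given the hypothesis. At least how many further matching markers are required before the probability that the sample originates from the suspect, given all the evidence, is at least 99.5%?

Prior odds = 0.026/0.974 = 13/487.
Combined Bayes factor of the evidence already in hand = 0.25 × 2.1 = 0.525.
Odds after that evidence = (13/487) × 0.525 = 273/19480.
Target odds = 0.995/0.005 = 199.
Need 9ⁿ ≥ 199 ÷ (273/19480) = 3876520/273.
9⁴ = 6561 falls short of 3876520/273 but 9⁵ = 59049 reaches it, so n = 5.

5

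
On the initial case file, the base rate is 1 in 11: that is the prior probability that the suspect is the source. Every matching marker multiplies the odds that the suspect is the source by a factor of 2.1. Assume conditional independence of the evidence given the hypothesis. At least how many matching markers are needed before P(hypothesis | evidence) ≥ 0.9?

7

Prior odds = (1/11)/(10/11) = 0.1.
Likelihood ratio per matching marker = 2.1.
Target odds: 0.9 ÷ 0.1 = 9.
Require 2.1ⁿ ≥ 9 ÷ 0.1 = 90.
2.1⁶ = 85766121/1000000 falls short of 90 but 2.1⁷ ≈180.109 reaches it, so n = 7.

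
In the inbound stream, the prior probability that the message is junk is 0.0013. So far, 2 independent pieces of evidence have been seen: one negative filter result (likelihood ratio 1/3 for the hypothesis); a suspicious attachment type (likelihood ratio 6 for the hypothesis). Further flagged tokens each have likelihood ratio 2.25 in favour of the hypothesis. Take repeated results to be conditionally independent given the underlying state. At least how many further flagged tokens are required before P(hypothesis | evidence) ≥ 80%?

Prior odds = 0.0013/0.9987 = 13/9987.
Combined Bayes factor of the evidence already in hand = (1/3) × 6 = 2.
Odds after that evidence = (13/9987) × 2 = 26/9987.
Target odds = 0.8/0.2 = 4.
Need 2.25ⁿ ≥ 4 ÷ (26/9987) = 19974/13.
2.25⁹ = 387420489/262144 falls short of 19974/13 but 2.25¹⁰ ≈3325.26 reaches it, so n = 10.

10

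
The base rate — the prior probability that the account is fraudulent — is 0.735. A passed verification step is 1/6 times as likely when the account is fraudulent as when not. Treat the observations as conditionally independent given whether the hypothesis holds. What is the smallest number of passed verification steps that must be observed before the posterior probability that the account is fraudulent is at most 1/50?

Prior odds = 0.735/0.265 = 147/53.
Likelihood ratio per passed verification step = 1/6.
Target odds: 0.02 ÷ 0.98 = 1/49.
Require (1/6)ⁿ ≤ 1/49 ÷ (147/53) = 53/7203.
(1/6)² = 1/36 is still above 53/7203 but (1/6)³ = 1/216 is at or below it, so n = 3.

3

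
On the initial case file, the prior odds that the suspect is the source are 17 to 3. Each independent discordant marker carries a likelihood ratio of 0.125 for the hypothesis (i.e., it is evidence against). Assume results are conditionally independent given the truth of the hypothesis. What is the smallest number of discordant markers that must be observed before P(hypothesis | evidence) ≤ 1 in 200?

Prior odds = 17/3.
Likelihood ratio per discordant marker = 0.125.
Target posterior odds = 0.005/0.995 = 1/199.
Need (17/3) × 0.125ⁿ ≤ 1/199, i.e. 0.125ⁿ ≤ 3/3383.
0.125³ = 0.001953125 is still above 3/3383 but 0.125⁴ = 1/4096 is at or below it, so n = 4.

4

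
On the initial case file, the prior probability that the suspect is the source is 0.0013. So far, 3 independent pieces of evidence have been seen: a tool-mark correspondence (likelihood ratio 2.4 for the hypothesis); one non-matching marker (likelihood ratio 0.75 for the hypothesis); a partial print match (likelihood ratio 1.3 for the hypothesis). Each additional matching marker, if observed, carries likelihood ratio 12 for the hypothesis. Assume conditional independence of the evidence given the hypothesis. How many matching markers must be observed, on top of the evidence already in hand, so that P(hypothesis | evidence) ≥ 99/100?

5

Prior odds = 0.0013/0.9987 = 13/9987.
Combined Bayes factor of the evidence already in hand = 2.4 × 0.75 × 1.3 = 2.34.
Odds after that evidence = (13/9987) × 2.34 = 507/166450.
Target odds = 0.99/0.01 = 99.
Need 12ⁿ ≥ 99 ÷ (507/166450) = 5492850/169.
12⁴ = 20736 falls short of 5492850/169 but 12⁵ = 248832 reaches it, so n = 5.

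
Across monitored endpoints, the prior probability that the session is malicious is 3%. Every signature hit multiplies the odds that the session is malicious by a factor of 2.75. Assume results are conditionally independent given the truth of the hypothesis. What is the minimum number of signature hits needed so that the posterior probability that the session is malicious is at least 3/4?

Prior odds = 0.03/0.97 = 3/97.
Likelihood ratio per signature hit = 2.75.
Target odds: 0.75 ÷ 0.25 = 3.
Need (3/97) × 2.75ⁿ ≥ 3, i.e. 2.75ⁿ ≥ 97.
2.75⁴ = 57.19140625 falls short of 97 but 2.75⁵ = 161051/1024 reaches it, so n = 5.

5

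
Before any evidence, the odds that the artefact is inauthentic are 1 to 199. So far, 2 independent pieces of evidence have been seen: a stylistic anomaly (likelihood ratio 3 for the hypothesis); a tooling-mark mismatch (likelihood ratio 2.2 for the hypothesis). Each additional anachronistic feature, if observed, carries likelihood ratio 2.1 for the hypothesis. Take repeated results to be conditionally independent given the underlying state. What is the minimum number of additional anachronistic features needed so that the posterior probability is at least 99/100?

Prior odds = 1/199.
Combined Bayes factor of the evidence already in hand = 3 × 2.2 = 6.6.
Odds after that evidence = (1/199) × 6.6 = 33/995.
Target odds = 0.99/0.01 = 99.
Need 2.1ⁿ ≥ 99 ÷ (33/995) = 2985.
2.1¹⁰ ≈1667.99 falls short of 2985 but 2.1¹¹ ≈3502.78 reaches it, so n = 11.

11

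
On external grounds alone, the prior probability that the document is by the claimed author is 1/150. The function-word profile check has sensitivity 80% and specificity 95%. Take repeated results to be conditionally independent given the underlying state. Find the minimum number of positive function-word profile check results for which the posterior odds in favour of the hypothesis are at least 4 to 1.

3

Prior odds: (1/150) ÷ (149/150) = 1/149.
False-positive rate = 1 − 0.95 = 0.05; likelihood ratio of a positive = 0.8/0.05 = 16.
Target odds = 4.
Need (1/149) × 16ⁿ ≥ 4, i.e. 16ⁿ ≥ 596.
16² = 256 falls short of 596 but 16³ = 4096 reaches it, so n = 3.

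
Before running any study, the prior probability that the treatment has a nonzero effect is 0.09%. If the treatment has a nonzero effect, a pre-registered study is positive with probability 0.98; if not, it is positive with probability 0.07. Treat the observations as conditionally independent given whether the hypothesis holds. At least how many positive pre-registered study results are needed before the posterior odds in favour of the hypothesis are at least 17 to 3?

4

Prior odds = 0.0009/0.9991 = 9/9991.
Likelihood ratio of a positive = 0.98/0.07 = 14.
Target odds = 17/3.
Need (9/9991) × 14ⁿ ≥ 17/3, i.e. 14ⁿ ≥ 169847/27.
14³ = 2744 falls short of 169847/27 but 14⁴ = 38416 reaches it, so n = 4.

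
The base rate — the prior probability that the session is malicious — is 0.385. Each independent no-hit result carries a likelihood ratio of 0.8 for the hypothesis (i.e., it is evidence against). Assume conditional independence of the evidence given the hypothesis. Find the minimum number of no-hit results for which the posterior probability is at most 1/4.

Prior odds: 0.385 ÷ 0.615 = 77/123.
Likelihood ratio per no-hit result = 0.8.
Target posterior odds = 0.25/0.75 = 1/3.
Need (77/123) × 0.8ⁿ ≤ 1/3, i.e. 0.8ⁿ ≤ 41/77.
0.8² = 0.64 is still above 41/77 but 0.8³ = 0.512 is at or below it, so n = 3.

3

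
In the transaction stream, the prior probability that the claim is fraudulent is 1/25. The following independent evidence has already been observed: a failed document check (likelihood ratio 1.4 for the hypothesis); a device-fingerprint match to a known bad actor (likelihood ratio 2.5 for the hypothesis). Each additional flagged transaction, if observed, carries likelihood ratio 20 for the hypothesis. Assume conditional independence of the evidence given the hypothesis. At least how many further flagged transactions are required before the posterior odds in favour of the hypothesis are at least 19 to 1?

Prior odds = 0.04/0.96 = 1/24.
Combined Bayes factor of the evidence already in hand = 1.4 × 2.5 = 3.5.
Odds after that evidence = (1/24) × 3.5 = 7/48.
Target odds = 19.
Need 20ⁿ ≥ 19 ÷ (7/48) = 912/7.
20¹ = 20 falls short of 912/7 but 20² = 400 reaches it, so n = 2.

2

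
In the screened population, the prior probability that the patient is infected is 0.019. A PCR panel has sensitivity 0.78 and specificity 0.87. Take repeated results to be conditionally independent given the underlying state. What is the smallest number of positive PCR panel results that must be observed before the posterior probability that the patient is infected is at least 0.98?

5

Prior odds = 0.019/0.981 = 19/981.
False-positive rate = 1 − 0.87 = 0.13; likelihood ratio of a positive = 0.78/0.13 = 6.
Target posterior odds = 0.98/0.02 = 49.
Need (19/981) × 6ⁿ ≥ 49, i.e. 6ⁿ ≥ 48069/19.
6⁴ = 1296 falls short of 48069/19 but 6⁵ = 7776 reaches it, so n = 5.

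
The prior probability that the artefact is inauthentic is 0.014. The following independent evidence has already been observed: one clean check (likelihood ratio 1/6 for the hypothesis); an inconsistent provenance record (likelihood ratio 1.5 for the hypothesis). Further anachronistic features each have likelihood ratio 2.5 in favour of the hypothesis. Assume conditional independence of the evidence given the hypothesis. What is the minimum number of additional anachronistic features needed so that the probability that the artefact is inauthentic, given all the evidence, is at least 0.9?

9

Prior odds = 0.014/0.986 = 7/493.
Combined Bayes factor of the evidence already in hand = (1/6) × 1.5 = 0.25.
Odds after that evidence = (7/493) × 0.25 = 7/1972.
Target odds = 0.9/0.1 = 9.
Need 2.5ⁿ ≥ 9 ÷ (7/1972) = 17748/7.
2.5⁸ = 390625/256 falls short of 17748/7 but 2.5⁹ = 1953125/512 reaches it, so n = 9.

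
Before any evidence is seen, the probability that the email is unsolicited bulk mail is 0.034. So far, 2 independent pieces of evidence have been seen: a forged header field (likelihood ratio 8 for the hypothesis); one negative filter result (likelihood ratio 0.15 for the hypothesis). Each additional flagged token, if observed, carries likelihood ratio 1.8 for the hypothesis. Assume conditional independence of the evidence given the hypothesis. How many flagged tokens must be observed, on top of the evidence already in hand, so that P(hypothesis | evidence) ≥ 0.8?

8

Prior odds = 0.034/0.966 = 17/483.
Combined Bayes factor of the evidence already in hand = 8 × 0.15 = 1.2.
Odds after that evidence = (17/483) × 1.2 = 34/805.
Target odds = 0.8/0.2 = 4.
Need 1.8ⁿ ≥ 4 ÷ (34/805) = 1610/17.
1.8⁷ = 4782969/78125 falls short of 1610/17 but 1.8⁸ = 43046721/390625 reaches it, so n = 8.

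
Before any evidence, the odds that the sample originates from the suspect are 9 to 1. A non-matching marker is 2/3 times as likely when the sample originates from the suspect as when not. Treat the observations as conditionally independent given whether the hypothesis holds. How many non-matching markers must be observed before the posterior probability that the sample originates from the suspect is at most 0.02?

16

Prior odds = 9.
Likelihood ratio per non-matching marker = 2/3.
Target posterior odds = 0.02/0.98 = 1/49.
Need 9 × (2/3)ⁿ ≤ 1/49, i.e. (2/3)ⁿ ≤ 1/441.
(2/3)¹⁵ = 32768/14348907 is still above 1/441 but (2/3)¹⁶ = 65536/43046721 is at or below it, so n = 16.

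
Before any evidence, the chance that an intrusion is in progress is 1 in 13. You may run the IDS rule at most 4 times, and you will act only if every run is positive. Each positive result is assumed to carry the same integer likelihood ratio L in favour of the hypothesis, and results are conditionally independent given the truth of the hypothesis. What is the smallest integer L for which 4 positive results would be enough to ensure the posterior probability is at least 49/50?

Prior odds = (1/13)/(12/13) = 1/12.
Target odds = 0.98/0.02 = 49.
Need L⁴ ≥ 49 ÷ (1/12) = 588.
4⁴ = 256 < 588 ≤ 625 = 5⁴, so L = 5.

5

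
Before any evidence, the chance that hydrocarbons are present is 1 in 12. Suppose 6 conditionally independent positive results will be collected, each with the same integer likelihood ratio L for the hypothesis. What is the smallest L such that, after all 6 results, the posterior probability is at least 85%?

2

Prior odds = (1/12)/(11/12) = 1/11.
Target odds = 0.85/0.15 = 17/3.
Need L⁶ ≥ 17/3 ÷ (1/11) = 187/3.
1⁶ = 1 < 187/3 ≤ 64 = 2⁶, so L = 2.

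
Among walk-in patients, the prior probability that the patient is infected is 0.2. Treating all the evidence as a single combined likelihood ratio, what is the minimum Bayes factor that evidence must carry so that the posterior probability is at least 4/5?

16

Prior odds = 0.2/0.8 = 0.25.
Target odds = 0.8/0.2 = 4.
Required Bayes factor = 4 ÷ 0.25 = 16.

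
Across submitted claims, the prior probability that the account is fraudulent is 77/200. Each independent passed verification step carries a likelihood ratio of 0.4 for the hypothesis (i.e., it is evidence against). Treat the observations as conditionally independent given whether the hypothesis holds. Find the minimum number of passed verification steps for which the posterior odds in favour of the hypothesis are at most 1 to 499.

Prior odds: 0.385 ÷ 0.615 = 77/123.
Likelihood ratio per passed verification step = 0.4.
Target odds = 1/499.
Require 0.4ⁿ ≤ 1/499 ÷ (77/123) = 123/38423.
0.4⁶ = 64/15625 is still above 123/38423 but 0.4⁷ = 128/78125 is at or below it, so n = 7.

7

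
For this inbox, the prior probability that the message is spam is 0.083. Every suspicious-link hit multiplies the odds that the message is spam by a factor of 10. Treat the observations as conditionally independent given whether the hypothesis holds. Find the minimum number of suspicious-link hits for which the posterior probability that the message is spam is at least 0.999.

5

Prior odds = 0.083/0.917 = 83/917.
Likelihood ratio per suspicious-link hit = 10.
Target odds: 0.999 ÷ 0.001 = 999.
Require 10ⁿ ≥ 999 ÷ (83/917) = 916083/83.
10⁴ = 10000 falls short of 916083/83 but 10⁵ = 100000 reaches it, so n = 5.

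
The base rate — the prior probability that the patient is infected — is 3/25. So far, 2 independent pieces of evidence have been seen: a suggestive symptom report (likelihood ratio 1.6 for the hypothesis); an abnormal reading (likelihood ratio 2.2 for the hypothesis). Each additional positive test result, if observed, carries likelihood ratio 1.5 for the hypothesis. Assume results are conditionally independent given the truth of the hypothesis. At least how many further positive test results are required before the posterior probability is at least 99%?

Prior odds = 0.12/0.88 = 3/22.
Combined Bayes factor of the evidence already in hand = 1.6 × 2.2 = 3.52.
Odds after that evidence = (3/22) × 3.52 = 0.48.
Target odds = 0.99/0.01 = 99.
Need 1.5ⁿ ≥ 99 ÷ 0.48 = 206.25.
1.5¹³ = 1594323/8192 falls short of 206.25 but 1.5¹⁴ = 4782969/16384 reaches it, so n = 14.

14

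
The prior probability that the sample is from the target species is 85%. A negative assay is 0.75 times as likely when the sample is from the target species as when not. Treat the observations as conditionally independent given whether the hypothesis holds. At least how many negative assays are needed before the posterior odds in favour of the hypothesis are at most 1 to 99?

23

Prior odds: 0.85 ÷ 0.15 = 17/3.
Likelihood ratio per negative assay = 0.75.
Target odds = 1/99.
Need (17/3) × 0.75ⁿ ≤ 1/99, i.e. 0.75ⁿ ≤ 1/561.
0.75²² ≈0.00178381 is still above 1/561 but 0.75²³ ≈0.00133786 is at or below it, so n = 23.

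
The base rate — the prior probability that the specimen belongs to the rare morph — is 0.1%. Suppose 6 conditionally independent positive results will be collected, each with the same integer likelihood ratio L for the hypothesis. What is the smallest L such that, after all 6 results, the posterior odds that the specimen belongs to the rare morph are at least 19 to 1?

6

Prior odds = 0.001/0.999 = 1/999.
Target odds = 19.
Need L⁶ ≥ 19 ÷ (1/999) = 18981.
5⁶ = 15625 < 18981 ≤ 46656 = 6⁶, so L = 6.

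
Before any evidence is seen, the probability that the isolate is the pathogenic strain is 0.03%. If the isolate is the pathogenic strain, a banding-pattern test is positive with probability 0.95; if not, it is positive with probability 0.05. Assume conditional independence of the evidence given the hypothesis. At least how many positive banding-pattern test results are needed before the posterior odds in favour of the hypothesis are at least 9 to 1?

Prior odds = 0.0003/0.9997 = 3/9997.
Likelihood ratio of a positive = 0.95/0.05 = 19.
Target odds = 9.
Need (3/9997) × 19ⁿ ≥ 9, i.e. 19ⁿ ≥ 29991.
19³ = 6859 falls short of 29991 but 19⁴ = 130321 reaches it, so n = 4.

4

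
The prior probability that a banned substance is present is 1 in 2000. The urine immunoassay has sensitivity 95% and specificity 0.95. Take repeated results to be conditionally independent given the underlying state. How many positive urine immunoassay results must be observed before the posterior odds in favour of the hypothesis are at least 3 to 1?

3

Prior odds = 0.0005/0.9995 = 1/1999.
False-positive rate = 1 − 0.95 = 0.05; likelihood ratio of a positive = 0.95/0.05 = 19.
Target odds = 3.
Need (1/1999) × 19ⁿ ≥ 3, i.e. 19ⁿ ≥ 5997.
19² = 361 falls short of 5997 but 19³ = 6859 reaches it, so n = 3.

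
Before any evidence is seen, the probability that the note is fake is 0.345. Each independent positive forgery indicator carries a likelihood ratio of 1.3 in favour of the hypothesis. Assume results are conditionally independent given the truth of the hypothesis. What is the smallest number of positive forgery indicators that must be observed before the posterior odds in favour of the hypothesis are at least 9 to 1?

Prior odds: 0.345 ÷ 0.655 = 69/131.
Likelihood ratio per positive forgery indicator = 1.3.
Target odds = 9.
Require 1.3ⁿ ≥ 9 ÷ (69/131) = 393/23.
1.3¹⁰ ≈13.7858 falls short of 393/23 but 1.3¹¹ ≈17.9216 reaches it, so n = 11.

11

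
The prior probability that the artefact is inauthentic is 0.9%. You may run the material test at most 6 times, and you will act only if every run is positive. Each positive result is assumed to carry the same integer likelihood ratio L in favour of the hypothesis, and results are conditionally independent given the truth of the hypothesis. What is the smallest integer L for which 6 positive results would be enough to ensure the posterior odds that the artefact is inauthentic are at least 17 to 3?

3

Prior odds = 0.009/0.991 = 9/991.
Target odds = 17/3.
Need L⁶ ≥ 17/3 ÷ (9/991) = 16847/27.
2⁶ = 64 < 16847/27 ≤ 729 = 3⁶, so L = 3.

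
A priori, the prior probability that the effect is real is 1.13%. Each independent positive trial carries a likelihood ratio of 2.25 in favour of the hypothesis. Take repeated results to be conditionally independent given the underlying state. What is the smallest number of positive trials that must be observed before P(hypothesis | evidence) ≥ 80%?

8

Prior odds = 0.0113/0.9887 = 113/9887.
Likelihood ratio per positive trial = 2.25.
Target odds: 0.8 ÷ 0.2 = 4.
Require 2.25ⁿ ≥ 4 ÷ (113/9887) = 39548/113.
2.25⁷ = 4782969/16384 falls short of 39548/113 but 2.25⁸ = 43046721/65536 reaches it, so n = 8.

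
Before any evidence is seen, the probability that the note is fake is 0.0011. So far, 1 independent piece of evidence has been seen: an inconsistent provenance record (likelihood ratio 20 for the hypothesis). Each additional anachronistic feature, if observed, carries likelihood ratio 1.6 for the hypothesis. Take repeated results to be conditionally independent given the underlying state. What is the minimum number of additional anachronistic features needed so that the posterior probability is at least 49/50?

Prior odds = 0.0011/0.9989 = 11/9989.
Bayes factor of the evidence already in hand = 20.
Odds after that evidence = (11/9989) × 20 = 220/9989.
Target odds = 0.98/0.02 = 49.
Need 1.6ⁿ ≥ 49 ÷ (220/9989) = 489461/220.
1.6¹⁶ ≈1844.67 falls short of 489461/220 but 1.6¹⁷ ≈2951.48 reaches it, so n = 17.

17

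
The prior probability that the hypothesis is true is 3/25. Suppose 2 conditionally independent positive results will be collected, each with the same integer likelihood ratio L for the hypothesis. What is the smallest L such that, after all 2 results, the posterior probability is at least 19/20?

Prior odds = 0.12/0.88 = 3/22.
Target odds = 0.95/0.05 = 19.
Need L² ≥ 19 ÷ (3/22) = 418/3.
11² = 121 < 418/3 ≤ 144 = 12², so L = 12.

12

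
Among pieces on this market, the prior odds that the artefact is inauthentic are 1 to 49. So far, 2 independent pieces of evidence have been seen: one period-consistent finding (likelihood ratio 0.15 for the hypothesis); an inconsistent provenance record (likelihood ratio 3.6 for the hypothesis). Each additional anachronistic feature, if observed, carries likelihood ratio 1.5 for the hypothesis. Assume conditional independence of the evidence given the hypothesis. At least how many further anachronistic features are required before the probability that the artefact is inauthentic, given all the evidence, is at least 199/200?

25

Prior odds = 1/49.
Combined Bayes factor of the evidence already in hand = 0.15 × 3.6 = 0.54.
Odds after that evidence = (1/49) × 0.54 = 27/2450.
Target odds = 0.995/0.005 = 199.
Need 1.5ⁿ ≥ 199 ÷ (27/2450) = 487550/27.
1.5²⁴ ≈16834.1 falls short of 487550/27 but 1.5²⁵ ≈25251.2 reaches it, so n = 25.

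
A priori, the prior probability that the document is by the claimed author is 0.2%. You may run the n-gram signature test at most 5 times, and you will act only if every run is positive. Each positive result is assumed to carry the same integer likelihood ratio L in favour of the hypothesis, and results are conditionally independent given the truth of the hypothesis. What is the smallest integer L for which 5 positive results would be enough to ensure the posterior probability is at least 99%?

9

Prior odds = 0.002/0.998 = 1/499.
Target odds = 0.99/0.01 = 99.
Need L⁵ ≥ 99 ÷ (1/499) = 49401.
8⁵ = 32768 < 49401 ≤ 59049 = 9⁵, so L = 9.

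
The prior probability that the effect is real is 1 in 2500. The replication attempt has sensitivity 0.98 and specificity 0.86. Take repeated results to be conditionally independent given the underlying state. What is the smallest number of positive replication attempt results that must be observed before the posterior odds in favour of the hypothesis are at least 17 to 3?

Prior odds = 0.0004/0.9996 = 1/2499.
False-positive rate = 1 − 0.86 = 0.14; likelihood ratio of a positive = 0.98/0.14 = 7.
Target odds = 17/3.
Require 7ⁿ ≥ 17/3 ÷ (1/2499) = 14161.
7⁴ = 2401 falls short of 14161 but 7⁵ = 16807 reaches it, so n = 5.

5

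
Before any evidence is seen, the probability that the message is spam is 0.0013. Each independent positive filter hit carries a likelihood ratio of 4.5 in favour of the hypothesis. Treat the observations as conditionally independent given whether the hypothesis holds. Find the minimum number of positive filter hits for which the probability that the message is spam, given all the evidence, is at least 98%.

Prior odds: 0.0013 ÷ 0.9987 = 13/9987.
Likelihood ratio per positive filter hit = 4.5.
Target posterior odds = 0.98/0.02 = 49.
Require 4.5ⁿ ≥ 49 ÷ (13/9987) = 489363/13.
4.5⁷ = 4782969/128 falls short of 489363/13 but 4.5⁸ = 43046721/256 reaches it, so n = 8.

8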